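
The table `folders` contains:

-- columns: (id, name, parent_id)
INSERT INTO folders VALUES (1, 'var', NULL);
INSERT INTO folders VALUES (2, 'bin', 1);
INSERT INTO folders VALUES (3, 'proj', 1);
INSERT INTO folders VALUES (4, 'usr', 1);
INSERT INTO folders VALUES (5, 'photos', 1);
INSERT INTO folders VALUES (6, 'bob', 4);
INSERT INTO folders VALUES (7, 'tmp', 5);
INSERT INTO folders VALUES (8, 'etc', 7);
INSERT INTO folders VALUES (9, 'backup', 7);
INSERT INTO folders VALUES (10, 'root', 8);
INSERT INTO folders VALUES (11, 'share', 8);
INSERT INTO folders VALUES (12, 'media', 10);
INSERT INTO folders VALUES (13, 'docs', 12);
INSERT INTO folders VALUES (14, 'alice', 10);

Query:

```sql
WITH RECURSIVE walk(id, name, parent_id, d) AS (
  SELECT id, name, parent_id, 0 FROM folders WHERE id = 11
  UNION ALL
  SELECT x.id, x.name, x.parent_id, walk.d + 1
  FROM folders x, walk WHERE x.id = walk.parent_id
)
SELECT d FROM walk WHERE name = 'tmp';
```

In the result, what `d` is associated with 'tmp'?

Base: id=11 (share), parent_id=8, d 0.
Iteration 1: join on id=8 -> etc (id 8, parent_id=7, d 1).
Iteration 2: join on id=7 -> tmp (id 7, parent_id=5, d 2).
Iteration 3: join on id=5 -> photos (id 5, parent_id=1, d 3).
Iteration 4: join on id=1 -> var (id 1, parent_id=NULL, d 4).
Iteration 5: parent_id is NULL; no match; recursion stops.

2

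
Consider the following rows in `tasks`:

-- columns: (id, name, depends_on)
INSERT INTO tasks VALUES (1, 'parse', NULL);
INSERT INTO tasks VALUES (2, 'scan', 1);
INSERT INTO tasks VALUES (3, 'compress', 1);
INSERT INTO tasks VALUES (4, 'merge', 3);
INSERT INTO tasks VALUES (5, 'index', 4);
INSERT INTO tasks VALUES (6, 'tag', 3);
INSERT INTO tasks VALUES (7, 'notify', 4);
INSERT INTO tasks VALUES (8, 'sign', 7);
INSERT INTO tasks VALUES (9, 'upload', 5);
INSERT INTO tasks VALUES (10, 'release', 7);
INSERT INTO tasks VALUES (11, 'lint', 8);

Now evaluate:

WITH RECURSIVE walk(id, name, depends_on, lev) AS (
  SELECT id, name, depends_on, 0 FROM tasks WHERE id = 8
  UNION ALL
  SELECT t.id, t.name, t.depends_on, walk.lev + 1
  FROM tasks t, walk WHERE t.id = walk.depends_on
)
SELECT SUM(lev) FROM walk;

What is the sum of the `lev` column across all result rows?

10

Base: id=8 (sign), depends_on=7, lev 0.
Iteration 1: join on id=7 -> notify (id 7, depends_on=4, lev 1).
Iteration 2: join on id=4 -> merge (id 4, depends_on=3, lev 2).
Iteration 3: join on id=3 -> compress (id 3, depends_on=1, lev 3).
Iteration 4: join on id=1 -> parse (id 1, depends_on=NULL, lev 4).
Iteration 5: depends_on is NULL; no match; recursion stops.
SUM(lev) = 0 + 1 + 2 + 3 + 4 = 10.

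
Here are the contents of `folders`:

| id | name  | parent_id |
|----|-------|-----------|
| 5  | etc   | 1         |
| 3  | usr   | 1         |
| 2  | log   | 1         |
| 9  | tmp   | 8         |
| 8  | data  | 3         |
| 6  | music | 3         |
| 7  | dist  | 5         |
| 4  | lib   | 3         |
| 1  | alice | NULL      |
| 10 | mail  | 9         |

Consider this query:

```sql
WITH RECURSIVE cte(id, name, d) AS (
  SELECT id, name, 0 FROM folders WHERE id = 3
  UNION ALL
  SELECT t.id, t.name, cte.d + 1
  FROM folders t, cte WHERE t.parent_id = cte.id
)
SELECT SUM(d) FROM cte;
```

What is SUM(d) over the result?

8

Base: id=3 (usr) at d 0.
Iteration 1: rows with parent_id in {3} -> lib (id 4, d 1), music (id 6, d 1), data (id 8, d 1).
Iteration 2: rows with parent_id in {4,6,8} -> tmp (id 9, d 2).
Iteration 3: rows with parent_id in {9} -> mail (id 10, d 3).
Iteration 4: no rows with parent_id in {10}; recursion stops.
SUM(d) = 0 + 1 + 1 + 1 + 2 + 3 = 8.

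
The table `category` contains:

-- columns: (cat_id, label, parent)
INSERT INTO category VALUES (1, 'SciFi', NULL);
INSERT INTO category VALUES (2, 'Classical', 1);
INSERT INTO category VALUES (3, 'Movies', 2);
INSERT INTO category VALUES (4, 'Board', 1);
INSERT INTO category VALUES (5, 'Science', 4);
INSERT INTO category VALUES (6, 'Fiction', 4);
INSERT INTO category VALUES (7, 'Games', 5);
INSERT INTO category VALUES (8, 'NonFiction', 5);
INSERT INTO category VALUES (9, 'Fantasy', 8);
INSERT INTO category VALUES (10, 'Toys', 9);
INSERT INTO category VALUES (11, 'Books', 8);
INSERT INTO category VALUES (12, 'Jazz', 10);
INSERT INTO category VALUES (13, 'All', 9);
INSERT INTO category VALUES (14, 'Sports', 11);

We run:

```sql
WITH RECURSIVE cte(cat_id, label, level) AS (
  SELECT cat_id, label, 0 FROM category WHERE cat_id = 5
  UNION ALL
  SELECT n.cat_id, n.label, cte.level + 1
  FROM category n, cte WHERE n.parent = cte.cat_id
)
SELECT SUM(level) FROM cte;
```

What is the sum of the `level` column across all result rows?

Base: cat_id=5 (Science) at level 0.
Iteration 1: rows with parent in {5} -> Games (id 7, level 1), NonFiction (id 8, level 1).
Iteration 2: rows with parent in {7,8} -> Fantasy (id 9, level 2), Books (id 11, level 2).
Iteration 3: rows with parent in {9,11} -> Toys (id 10, level 3), All (id 13, level 3), Sports (id 14, level 3).
Iteration 4: rows with parent in {10,13,14} -> Jazz (id 12, level 4).
Iteration 5: no rows with parent in {12}; recursion stops.
SUM(level) = 0 + 1 + 1 + 2 + 2 + 3 + 3 + 3 + 4 = 19.

19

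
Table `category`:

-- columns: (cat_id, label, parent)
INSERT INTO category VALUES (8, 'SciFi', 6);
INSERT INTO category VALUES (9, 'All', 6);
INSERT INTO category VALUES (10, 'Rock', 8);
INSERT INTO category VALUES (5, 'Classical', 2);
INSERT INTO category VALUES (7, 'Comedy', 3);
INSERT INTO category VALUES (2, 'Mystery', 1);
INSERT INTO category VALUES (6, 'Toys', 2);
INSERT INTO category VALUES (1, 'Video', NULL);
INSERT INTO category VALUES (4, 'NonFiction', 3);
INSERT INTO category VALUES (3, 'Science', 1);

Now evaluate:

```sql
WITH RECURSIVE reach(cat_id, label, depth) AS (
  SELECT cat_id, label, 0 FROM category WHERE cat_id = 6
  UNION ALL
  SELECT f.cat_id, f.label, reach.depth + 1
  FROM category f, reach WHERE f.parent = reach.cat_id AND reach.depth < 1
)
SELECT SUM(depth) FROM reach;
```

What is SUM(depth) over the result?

Base: cat_id=6 (Toys) at depth 0.
Iteration 1: rows with parent in {6} -> SciFi (id 8, depth 1), All (id 9, depth 1).
Iteration 2: depth < 1 fails for all current rows; recursion stops.
SUM(depth) = 0 + 1 + 1 = 2.

2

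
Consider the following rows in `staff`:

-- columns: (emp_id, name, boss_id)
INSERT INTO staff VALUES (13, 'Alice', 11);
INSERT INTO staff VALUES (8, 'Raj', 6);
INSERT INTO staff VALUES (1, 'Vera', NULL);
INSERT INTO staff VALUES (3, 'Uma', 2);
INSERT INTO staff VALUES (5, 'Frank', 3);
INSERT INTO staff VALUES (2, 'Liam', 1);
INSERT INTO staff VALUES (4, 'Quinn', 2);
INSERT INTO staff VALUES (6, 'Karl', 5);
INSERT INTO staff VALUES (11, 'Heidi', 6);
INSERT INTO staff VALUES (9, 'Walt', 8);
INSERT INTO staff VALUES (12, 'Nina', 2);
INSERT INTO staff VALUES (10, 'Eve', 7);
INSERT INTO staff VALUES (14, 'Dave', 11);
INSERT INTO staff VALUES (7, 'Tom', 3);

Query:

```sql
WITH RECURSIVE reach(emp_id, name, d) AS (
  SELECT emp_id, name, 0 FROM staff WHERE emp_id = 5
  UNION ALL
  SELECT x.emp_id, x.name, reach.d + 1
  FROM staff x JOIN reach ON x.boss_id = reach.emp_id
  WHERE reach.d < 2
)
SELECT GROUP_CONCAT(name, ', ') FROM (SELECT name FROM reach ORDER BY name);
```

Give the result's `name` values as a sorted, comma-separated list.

Base: emp_id=5 (Frank) at d 0.
Iteration 1: rows with boss_id in {5} -> Karl (id 6, d 1).
Iteration 2: rows with boss_id in {6} -> Raj (id 8, d 2), Heidi (id 11, d 2).
Iteration 3: d < 2 fails for all current rows; recursion stops.

Frank, Heidi, Karl, Raj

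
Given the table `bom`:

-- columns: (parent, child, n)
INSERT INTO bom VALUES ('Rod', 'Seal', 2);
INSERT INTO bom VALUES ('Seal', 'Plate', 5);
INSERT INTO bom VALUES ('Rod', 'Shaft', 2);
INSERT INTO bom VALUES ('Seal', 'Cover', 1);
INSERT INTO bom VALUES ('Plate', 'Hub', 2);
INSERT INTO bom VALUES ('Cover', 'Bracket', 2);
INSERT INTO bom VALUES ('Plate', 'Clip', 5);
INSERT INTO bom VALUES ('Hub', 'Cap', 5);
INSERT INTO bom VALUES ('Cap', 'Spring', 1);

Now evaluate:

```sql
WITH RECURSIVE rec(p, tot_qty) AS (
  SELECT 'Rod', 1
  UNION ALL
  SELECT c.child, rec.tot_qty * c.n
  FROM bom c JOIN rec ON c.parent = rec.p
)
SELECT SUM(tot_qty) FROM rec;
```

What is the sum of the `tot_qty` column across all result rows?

Base: (Rod, tot_qty=1).
Iteration 1: components of {Rod} -> Seal = 1*2 = 2, Shaft = 1*2 = 2.
Iteration 2: components of {Seal,Shaft} -> Cover = 2*1 = 2, Plate = 2*5 = 10.
Iteration 3: components of {Cover,Plate} -> Bracket = 2*2 = 4, Clip = 10*5 = 50, Hub = 10*2 = 20.
Iteration 4: components of {Bracket,Clip,Hub} -> Cap = 20*5 = 100.
Iteration 5: components of {Cap} -> Spring = 100*1 = 100.
Iteration 6: no further components; recursion stops.
SUM(tot_qty) = 1 + 2 + 2 + 10 + 2 + 20 + 50 + 4 + 100 + 100 = 291.

291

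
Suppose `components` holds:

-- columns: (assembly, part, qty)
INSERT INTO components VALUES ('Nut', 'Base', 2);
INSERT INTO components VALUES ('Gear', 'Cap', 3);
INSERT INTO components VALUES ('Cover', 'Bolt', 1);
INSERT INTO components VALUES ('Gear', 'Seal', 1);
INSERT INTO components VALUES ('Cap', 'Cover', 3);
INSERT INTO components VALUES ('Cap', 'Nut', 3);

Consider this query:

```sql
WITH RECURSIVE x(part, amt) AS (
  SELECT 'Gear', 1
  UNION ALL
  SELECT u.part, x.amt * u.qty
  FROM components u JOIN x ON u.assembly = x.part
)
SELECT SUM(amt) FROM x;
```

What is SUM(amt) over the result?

Base: (Gear, amt=1).
Iteration 1: components of {Gear} -> Cap = 1*3 = 3, Seal = 1*1 = 1.
Iteration 2: components of {Cap,Seal} -> Cover = 3*3 = 9, Nut = 3*3 = 9.
Iteration 3: components of {Cover,Nut} -> Base = 9*2 = 18, Bolt = 9*1 = 9.
Iteration 4: no further components; recursion stops.
SUM(amt) = 1 + 1 + 3 + 9 + 9 + 18 + 9 = 50.

50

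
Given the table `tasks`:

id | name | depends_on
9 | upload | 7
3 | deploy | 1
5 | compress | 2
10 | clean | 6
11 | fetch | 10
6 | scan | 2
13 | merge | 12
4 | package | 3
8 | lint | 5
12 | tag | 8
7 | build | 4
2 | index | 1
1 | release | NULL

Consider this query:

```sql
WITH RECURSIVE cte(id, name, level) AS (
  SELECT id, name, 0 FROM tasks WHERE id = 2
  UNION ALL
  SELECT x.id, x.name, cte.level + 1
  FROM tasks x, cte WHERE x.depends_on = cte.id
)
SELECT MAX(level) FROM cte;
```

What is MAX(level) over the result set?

4

Base: id=2 (index) at level 0.
Iteration 1: rows with depends_on in {2} -> compress (id 5, level 1), scan (id 6, level 1).
Iteration 2: rows with depends_on in {5,6} -> lint (id 8, level 2), clean (id 10, level 2).
Iteration 3: rows with depends_on in {8,10} -> fetch (id 11, level 3), tag (id 12, level 3).
Iteration 4: rows with depends_on in {11,12} -> merge (id 13, level 4).
Iteration 5: no rows with depends_on in {13}; recursion stops.
level values: 0, 1, 1, 2, 2, 3, 3, 4; the maximum is 4.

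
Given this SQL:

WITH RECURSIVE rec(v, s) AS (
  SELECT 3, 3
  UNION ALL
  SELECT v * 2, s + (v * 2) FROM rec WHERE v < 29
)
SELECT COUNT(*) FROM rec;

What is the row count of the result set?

5

Base: v=3, s=3.
Iteration 1: 3 < 29 holds -> v = 3 * 2 = 6, s = 3 + 6 = 9.
Iteration 2: 6 < 29 holds -> v = 6 * 2 = 12, s = 9 + 12 = 21.
Iteration 3: 12 < 29 holds -> v = 12 * 2 = 24, s = 21 + 24 = 45.
Iteration 4: 24 < 29 holds -> v = 24 * 2 = 48, s = 45 + 48 = 93.
Iteration 5: 48 < 29 fails; recursion stops.
Total rows emitted: 5.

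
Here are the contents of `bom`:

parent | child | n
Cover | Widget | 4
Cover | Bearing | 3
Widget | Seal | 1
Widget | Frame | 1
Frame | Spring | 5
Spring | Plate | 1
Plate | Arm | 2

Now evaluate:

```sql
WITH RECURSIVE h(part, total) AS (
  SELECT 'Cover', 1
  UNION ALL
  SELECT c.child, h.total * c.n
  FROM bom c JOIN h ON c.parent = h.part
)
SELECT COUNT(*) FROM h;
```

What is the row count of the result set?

8

Base: (Cover, total=1).
Iteration 1: components of {Cover} -> Bearing = 1*3 = 3, Widget = 1*4 = 4.
Iteration 2: components of {Bearing,Widget} -> Frame = 4*1 = 4, Seal = 4*1 = 4.
Iteration 3: components of {Frame,Seal} -> Spring = 4*5 = 20.
Iteration 4: components of {Spring} -> Plate = 20*1 = 20.
Iteration 5: components of {Plate} -> Arm = 20*2 = 40.
Iteration 6: no further components; recursion stops.
Total rows emitted: 8.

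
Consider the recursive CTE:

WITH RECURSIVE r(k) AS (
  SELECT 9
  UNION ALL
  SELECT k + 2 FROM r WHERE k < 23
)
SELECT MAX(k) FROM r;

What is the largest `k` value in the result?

23

Base: k=9.
Iteration 1: 9 < 23 holds -> k = 9 + 2 = 11.
Iteration 2: 11 < 23 holds -> k = 11 + 2 = 13.
Iteration 3: 13 < 23 holds -> k = 13 + 2 = 15.
Iteration 4: 15 < 23 holds -> k = 15 + 2 = 17.
Iteration 5: 17 < 23 holds -> k = 17 + 2 = 19.
Iteration 6: 19 < 23 holds -> k = 19 + 2 = 21.
Iteration 7: 21 < 23 holds -> k = 21 + 2 = 23.
Iteration 8: 23 < 23 fails; recursion stops.
k values: 9, 11, 13, 15, 17, 19, 21, 23; the maximum is 23.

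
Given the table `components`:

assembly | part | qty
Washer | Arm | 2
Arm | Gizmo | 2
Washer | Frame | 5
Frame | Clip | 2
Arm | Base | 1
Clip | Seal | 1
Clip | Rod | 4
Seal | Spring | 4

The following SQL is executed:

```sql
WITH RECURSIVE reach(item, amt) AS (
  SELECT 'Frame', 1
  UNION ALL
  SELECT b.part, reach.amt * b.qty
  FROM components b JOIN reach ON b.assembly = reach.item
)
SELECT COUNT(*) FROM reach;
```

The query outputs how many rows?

5

Base: (Frame, amt=1).
Iteration 1: components of {Frame} -> Clip = 1*2 = 2.
Iteration 2: components of {Clip} -> Rod = 2*4 = 8, Seal = 2*1 = 2.
Iteration 3: components of {Rod,Seal} -> Spring = 2*4 = 8.
Iteration 4: no further components; recursion stops.
Total rows emitted: 5.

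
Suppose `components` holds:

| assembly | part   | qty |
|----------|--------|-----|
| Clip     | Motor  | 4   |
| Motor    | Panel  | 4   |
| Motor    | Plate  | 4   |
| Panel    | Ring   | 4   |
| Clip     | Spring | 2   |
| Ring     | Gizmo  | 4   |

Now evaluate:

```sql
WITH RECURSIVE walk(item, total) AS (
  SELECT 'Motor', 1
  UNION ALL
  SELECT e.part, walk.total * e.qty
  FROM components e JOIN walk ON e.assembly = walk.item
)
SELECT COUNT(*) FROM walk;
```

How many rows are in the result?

Base: (Motor, total=1).
Iteration 1: components of {Motor} -> Panel = 1*4 = 4, Plate = 1*4 = 4.
Iteration 2: components of {Panel,Plate} -> Ring = 4*4 = 16.
Iteration 3: components of {Ring} -> Gizmo = 16*4 = 64.
Iteration 4: no further components; recursion stops.
Total rows emitted: 5.

5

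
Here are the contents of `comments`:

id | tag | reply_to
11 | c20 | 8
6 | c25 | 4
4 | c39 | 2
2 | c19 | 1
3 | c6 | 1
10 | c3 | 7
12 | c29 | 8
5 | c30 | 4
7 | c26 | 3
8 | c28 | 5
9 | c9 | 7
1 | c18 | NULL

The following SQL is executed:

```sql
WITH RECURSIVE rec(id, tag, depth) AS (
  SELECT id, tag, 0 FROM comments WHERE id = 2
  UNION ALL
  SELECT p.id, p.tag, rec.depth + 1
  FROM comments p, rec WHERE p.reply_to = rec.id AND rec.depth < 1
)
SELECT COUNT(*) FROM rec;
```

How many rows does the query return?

2

Base: id=2 (c19) at depth 0.
Iteration 1: rows with reply_to in {2} -> c39 (id 4, depth 1).
Iteration 2: depth < 1 fails for all current rows; recursion stops.
Total rows emitted: 2.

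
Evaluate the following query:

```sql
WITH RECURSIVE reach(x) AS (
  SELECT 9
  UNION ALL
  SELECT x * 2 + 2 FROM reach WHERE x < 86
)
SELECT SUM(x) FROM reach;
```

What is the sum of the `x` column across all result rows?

Base: x=9.
Iteration 1: 9 < 86 holds -> x = 9 * 2 + 2 = 20.
Iteration 2: 20 < 86 holds -> x = 20 * 2 + 2 = 42.
Iteration 3: 42 < 86 holds -> x = 42 * 2 + 2 = 86.
Iteration 4: 86 < 86 fails; recursion stops.
SUM(x) = 9 + 20 + 42 + 86 = 157.

157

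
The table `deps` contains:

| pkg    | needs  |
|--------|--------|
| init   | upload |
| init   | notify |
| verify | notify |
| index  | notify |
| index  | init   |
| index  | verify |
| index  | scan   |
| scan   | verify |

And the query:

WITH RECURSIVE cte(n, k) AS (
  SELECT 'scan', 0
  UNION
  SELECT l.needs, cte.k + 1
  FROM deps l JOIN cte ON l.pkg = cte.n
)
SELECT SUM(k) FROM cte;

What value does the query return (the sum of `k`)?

Base: (scan, k=0).
Iteration 1: edges from {scan} -> (verify, k=1).
Iteration 2: edges from {verify} -> (notify, k=2).
Iteration 3: no outgoing edges from {notify}; recursion stops.
SUM(k) = 0 + 1 + 2 = 3.

3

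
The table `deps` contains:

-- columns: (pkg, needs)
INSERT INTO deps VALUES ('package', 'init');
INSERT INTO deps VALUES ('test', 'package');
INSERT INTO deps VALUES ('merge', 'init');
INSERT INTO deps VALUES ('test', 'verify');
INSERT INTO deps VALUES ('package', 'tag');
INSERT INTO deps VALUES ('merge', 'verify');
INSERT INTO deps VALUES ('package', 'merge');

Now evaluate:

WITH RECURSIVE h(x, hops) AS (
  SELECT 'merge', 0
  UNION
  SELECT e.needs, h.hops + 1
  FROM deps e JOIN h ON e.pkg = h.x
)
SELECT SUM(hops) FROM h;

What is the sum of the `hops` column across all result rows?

Base: (merge, hops=0).
Iteration 1: edges from {merge} -> (init, hops=1), (verify, hops=1).
Iteration 2: no outgoing edges from {init,verify}; recursion stops.
SUM(hops) = 0 + 1 + 1 = 2.

2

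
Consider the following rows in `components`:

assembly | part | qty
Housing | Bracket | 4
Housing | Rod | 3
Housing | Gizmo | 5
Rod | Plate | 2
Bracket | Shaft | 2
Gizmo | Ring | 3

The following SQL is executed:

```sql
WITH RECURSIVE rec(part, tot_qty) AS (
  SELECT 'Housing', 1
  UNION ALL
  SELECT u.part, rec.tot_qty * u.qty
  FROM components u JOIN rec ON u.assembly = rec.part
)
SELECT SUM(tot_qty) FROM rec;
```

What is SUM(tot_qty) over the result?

Base: (Housing, tot_qty=1).
Iteration 1: components of {Housing} -> Bracket = 1*4 = 4, Gizmo = 1*5 = 5, Rod = 1*3 = 3.
Iteration 2: components of {Bracket,Gizmo,Rod} -> Plate = 3*2 = 6, Ring = 5*3 = 15, Shaft = 4*2 = 8.
Iteration 3: no further components; recursion stops.
SUM(tot_qty) = 1 + 4 + 3 + 5 + 8 + 6 + 15 = 42.

42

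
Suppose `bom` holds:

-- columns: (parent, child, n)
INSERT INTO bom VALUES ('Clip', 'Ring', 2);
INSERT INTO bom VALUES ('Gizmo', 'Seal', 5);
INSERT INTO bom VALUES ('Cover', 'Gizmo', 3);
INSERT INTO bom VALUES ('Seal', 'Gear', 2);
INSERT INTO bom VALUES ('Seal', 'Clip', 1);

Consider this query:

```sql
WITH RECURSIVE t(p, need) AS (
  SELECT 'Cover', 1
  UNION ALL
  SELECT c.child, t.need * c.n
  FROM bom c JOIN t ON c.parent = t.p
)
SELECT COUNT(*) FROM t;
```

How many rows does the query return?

6

Base: (Cover, need=1).
Iteration 1: components of {Cover} -> Gizmo = 1*3 = 3.
Iteration 2: components of {Gizmo} -> Seal = 3*5 = 15.
Iteration 3: components of {Seal} -> Clip = 15*1 = 15, Gear = 15*2 = 30.
Iteration 4: components of {Clip,Gear} -> Ring = 15*2 = 30.
Iteration 5: no further components; recursion stops.
Total rows emitted: 6.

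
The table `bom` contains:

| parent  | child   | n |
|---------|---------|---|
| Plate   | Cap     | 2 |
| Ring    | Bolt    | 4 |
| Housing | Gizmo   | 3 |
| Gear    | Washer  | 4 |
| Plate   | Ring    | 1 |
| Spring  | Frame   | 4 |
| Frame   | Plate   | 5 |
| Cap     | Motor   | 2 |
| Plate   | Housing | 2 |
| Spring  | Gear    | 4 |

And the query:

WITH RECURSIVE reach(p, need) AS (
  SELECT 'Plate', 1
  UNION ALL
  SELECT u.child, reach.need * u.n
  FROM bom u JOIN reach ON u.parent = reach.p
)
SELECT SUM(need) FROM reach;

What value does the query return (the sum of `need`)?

20

Base: (Plate, need=1).
Iteration 1: components of {Plate} -> Cap = 1*2 = 2, Housing = 1*2 = 2, Ring = 1*1 = 1.
Iteration 2: components of {Cap,Housing,Ring} -> Bolt = 1*4 = 4, Gizmo = 2*3 = 6, Motor = 2*2 = 4.
Iteration 3: no further components; recursion stops.
SUM(need) = 1 + 2 + 1 + 2 + 6 + 4 + 4 = 20.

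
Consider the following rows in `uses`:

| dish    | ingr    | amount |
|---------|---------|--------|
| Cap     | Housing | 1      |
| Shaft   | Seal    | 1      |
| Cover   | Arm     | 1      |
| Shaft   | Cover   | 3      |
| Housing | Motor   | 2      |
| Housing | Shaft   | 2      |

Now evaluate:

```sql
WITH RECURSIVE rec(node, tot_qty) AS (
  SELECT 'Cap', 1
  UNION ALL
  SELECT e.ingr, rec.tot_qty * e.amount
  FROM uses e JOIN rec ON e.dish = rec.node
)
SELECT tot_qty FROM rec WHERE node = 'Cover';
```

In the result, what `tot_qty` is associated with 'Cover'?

6

Base: (Cap, tot_qty=1).
Iteration 1: components of {Cap} -> Housing = 1*1 = 1.
Iteration 2: components of {Housing} -> Motor = 1*2 = 2, Shaft = 1*2 = 2.
Iteration 3: components of {Motor,Shaft} -> Cover = 2*3 = 6, Seal = 2*1 = 2.
Iteration 4: components of {Cover,Seal} -> Arm = 6*1 = 6.
Iteration 5: no further components; recursion stops.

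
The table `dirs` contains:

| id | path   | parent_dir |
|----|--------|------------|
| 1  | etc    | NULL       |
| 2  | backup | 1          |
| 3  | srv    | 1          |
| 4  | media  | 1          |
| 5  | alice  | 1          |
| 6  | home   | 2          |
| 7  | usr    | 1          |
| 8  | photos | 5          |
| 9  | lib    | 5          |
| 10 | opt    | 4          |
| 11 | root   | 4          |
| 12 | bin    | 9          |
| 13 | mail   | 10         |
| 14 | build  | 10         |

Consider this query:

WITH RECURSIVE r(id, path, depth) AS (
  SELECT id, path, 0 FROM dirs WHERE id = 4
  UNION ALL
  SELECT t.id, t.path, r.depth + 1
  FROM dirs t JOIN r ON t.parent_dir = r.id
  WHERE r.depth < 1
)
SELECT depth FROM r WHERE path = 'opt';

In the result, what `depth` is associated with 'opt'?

Base: id=4 (media) at depth 0.
Iteration 1: rows with parent_dir in {4} -> opt (id 10, depth 1), root (id 11, depth 1).
Iteration 2: depth < 1 fails for all current rows; recursion stops.

1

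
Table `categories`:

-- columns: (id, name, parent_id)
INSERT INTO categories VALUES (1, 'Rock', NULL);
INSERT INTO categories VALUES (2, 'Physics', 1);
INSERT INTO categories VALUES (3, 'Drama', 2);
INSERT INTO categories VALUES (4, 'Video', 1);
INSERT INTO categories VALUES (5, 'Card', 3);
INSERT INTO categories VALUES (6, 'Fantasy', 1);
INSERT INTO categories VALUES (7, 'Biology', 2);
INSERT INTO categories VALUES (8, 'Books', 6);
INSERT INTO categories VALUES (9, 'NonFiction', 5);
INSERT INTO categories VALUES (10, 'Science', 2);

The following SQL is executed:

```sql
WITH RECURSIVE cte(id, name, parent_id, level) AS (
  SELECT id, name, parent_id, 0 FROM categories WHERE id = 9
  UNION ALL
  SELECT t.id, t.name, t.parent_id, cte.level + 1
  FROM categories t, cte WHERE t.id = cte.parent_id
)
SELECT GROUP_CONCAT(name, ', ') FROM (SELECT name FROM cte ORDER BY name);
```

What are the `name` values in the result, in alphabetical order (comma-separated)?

Card, Drama, NonFiction, Physics, Rock

Base: id=9 (NonFiction), parent_id=5, level 0.
Iteration 1: join on id=5 -> Card (id 5, parent_id=3, level 1).
Iteration 2: join on id=3 -> Drama (id 3, parent_id=2, level 2).
Iteration 3: join on id=2 -> Physics (id 2, parent_id=1, level 3).
Iteration 4: join on id=1 -> Rock (id 1, parent_id=NULL, level 4).
Iteration 5: parent_id is NULL; no match; recursion stops.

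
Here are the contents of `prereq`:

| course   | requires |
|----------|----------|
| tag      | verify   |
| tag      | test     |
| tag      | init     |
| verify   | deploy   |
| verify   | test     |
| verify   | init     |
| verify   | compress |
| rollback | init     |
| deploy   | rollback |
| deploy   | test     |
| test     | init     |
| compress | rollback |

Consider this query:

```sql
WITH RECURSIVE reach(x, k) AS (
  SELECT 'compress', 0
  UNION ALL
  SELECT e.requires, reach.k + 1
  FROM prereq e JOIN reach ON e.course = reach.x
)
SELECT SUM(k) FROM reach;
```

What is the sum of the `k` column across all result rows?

3

Base: (compress, k=0).
Iteration 1: edges from {compress} -> (rollback, k=1).
Iteration 2: edges from {rollback} -> (init, k=2).
Iteration 3: no outgoing edges from {init}; recursion stops.
SUM(k) = 0 + 1 + 2 = 3.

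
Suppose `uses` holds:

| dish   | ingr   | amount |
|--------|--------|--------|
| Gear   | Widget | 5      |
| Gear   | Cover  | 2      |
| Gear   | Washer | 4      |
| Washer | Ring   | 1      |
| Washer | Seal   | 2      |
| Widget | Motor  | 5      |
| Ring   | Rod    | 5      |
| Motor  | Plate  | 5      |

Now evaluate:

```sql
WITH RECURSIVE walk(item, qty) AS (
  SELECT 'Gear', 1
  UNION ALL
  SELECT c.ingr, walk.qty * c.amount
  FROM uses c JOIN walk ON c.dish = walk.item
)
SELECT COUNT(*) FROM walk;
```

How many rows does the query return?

9

Base: (Gear, qty=1).
Iteration 1: components of {Gear} -> Cover = 1*2 = 2, Washer = 1*4 = 4, Widget = 1*5 = 5.
Iteration 2: components of {Cover,Washer,Widget} -> Motor = 5*5 = 25, Ring = 4*1 = 4, Seal = 4*2 = 8.
Iteration 3: components of {Motor,Ring,Seal} -> Plate = 25*5 = 125, Rod = 4*5 = 20.
Iteration 4: no further components; recursion stops.
Total rows emitted: 9.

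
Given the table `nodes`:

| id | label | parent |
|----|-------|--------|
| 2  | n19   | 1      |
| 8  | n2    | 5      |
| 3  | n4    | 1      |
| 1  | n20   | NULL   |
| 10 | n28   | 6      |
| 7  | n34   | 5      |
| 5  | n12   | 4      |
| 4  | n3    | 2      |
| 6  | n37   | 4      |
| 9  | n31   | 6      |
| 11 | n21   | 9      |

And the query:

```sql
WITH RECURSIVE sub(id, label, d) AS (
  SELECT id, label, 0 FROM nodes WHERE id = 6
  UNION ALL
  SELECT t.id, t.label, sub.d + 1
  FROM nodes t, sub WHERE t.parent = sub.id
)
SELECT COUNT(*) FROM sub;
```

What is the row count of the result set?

4

Base: id=6 (n37) at d 0.
Iteration 1: rows with parent in {6} -> n31 (id 9, d 1), n28 (id 10, d 1).
Iteration 2: rows with parent in {9,10} -> n21 (id 11, d 2).
Iteration 3: no rows with parent in {11}; recursion stops.
Total rows emitted: 4.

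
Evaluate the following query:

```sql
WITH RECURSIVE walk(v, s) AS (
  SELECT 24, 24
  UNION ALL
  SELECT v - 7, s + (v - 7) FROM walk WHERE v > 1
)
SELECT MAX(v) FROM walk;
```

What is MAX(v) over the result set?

24

Base: v=24, s=24.
Iteration 1: 24 > 1 holds -> v = 24 - 7 = 17, s = 24 + 17 = 41.
Iteration 2: 17 > 1 holds -> v = 17 - 7 = 10, s = 41 + 10 = 51.
Iteration 3: 10 > 1 holds -> v = 10 - 7 = 3, s = 51 + 3 = 54.
Iteration 4: 3 > 1 holds -> v = 3 - 7 = -4, s = 54 + -4 = 50.
Iteration 5: -4 > 1 fails; recursion stops.
v values: 24, 17, 10, 3, -4; the maximum is 24.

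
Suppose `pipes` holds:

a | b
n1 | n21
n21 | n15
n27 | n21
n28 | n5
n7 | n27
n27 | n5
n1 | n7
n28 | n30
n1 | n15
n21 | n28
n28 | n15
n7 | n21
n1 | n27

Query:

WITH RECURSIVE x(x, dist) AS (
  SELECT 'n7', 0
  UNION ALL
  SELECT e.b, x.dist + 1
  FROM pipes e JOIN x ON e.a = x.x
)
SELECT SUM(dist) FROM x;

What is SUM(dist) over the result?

Base: (n7, dist=0).
Iteration 1: edges from {n7} -> (n21, dist=1), (n27, dist=1).
Iteration 2: edges from {n21,n27} -> (n15, dist=2), (n21, dist=2), (n28, dist=2), (n5, dist=2).
Iteration 3: edges from {n15,n21,n28,n5} -> (n15, dist=3) x2, (n28, dist=3), (n30, dist=3), (n5, dist=3). [UNION ALL keeps all 5 new rows, including repeats]
Iteration 4: edges from {n15,n28,n30,n5} -> (n15, dist=4), (n30, dist=4), (n5, dist=4).
Iteration 5: no outgoing edges from {n15,n30,n5}; recursion stops.
SUM(dist) = 0 + 1 + 1 + 2 + 2 + 2 + 2 + 3 + 3 + 3 + 3 + 3 + 4 + 4 + 4 = 37.

37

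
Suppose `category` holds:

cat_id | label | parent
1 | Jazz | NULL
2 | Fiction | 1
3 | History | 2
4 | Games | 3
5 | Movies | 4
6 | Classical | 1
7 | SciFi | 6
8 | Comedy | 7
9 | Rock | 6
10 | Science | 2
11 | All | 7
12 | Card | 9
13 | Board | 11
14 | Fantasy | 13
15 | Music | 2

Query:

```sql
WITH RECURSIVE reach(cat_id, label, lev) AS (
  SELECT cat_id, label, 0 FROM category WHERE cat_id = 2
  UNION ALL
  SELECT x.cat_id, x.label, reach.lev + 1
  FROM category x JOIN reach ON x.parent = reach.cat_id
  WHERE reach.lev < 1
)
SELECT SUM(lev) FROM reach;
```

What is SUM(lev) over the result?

Base: cat_id=2 (Fiction) at lev 0.
Iteration 1: rows with parent in {2} -> History (id 3, lev 1), Science (id 10, lev 1), Music (id 15, lev 1).
Iteration 2: lev < 1 fails for all current rows; recursion stops.
SUM(lev) = 0 + 1 + 1 + 1 = 3.

3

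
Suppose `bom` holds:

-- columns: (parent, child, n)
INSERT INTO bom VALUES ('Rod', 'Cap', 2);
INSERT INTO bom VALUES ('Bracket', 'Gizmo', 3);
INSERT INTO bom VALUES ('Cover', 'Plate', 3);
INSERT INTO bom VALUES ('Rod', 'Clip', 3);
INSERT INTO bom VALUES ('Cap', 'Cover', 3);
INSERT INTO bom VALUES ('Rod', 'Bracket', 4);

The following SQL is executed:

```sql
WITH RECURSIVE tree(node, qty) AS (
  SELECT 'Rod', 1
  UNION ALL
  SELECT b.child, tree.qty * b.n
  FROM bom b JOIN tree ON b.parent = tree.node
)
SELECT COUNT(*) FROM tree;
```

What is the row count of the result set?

Base: (Rod, qty=1).
Iteration 1: components of {Rod} -> Bracket = 1*4 = 4, Cap = 1*2 = 2, Clip = 1*3 = 3.
Iteration 2: components of {Bracket,Cap,Clip} -> Cover = 2*3 = 6, Gizmo = 4*3 = 12.
Iteration 3: components of {Cover,Gizmo} -> Plate = 6*3 = 18.
Iteration 4: no further components; recursion stops.
Total rows emitted: 7.

7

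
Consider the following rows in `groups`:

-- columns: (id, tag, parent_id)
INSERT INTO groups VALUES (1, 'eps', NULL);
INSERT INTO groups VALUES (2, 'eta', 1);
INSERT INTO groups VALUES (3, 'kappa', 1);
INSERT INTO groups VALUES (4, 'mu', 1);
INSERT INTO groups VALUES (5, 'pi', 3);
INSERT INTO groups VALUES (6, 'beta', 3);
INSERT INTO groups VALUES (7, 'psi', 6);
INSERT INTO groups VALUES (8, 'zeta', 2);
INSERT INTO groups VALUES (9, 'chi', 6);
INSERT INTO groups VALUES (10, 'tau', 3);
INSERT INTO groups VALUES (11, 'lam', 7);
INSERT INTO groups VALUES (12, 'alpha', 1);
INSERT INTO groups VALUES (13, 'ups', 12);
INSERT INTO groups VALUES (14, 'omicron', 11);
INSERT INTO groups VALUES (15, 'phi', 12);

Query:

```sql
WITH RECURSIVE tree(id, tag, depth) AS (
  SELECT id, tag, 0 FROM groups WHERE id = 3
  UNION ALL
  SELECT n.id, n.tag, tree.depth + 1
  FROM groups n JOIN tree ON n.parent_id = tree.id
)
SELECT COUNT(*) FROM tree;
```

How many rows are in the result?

Base: id=3 (kappa) at depth 0.
Iteration 1: rows with parent_id in {3} -> pi (id 5, depth 1), beta (id 6, depth 1), tau (id 10, depth 1).
Iteration 2: rows with parent_id in {5,6,10} -> psi (id 7, depth 2), chi (id 9, depth 2).
Iteration 3: rows with parent_id in {7,9} -> lam (id 11, depth 3).
Iteration 4: rows with parent_id in {11} -> omicron (id 14, depth 4).
Iteration 5: no rows with parent_id in {14}; recursion stops.
Total rows emitted: 8.

8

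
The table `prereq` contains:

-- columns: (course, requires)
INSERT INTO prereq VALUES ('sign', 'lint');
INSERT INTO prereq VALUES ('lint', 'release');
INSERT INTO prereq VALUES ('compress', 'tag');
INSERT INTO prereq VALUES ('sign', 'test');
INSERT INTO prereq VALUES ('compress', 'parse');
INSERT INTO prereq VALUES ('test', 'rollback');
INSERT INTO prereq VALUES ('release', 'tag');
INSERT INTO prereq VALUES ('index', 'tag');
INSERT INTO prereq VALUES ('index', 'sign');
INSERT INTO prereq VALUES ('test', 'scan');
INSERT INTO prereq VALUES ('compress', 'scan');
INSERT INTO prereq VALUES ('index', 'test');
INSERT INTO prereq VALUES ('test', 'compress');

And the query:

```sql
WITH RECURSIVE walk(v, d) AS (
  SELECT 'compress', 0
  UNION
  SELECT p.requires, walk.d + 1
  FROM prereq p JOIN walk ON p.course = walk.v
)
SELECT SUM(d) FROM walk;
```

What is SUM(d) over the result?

Base: (compress, d=0).
Iteration 1: edges from {compress} -> (parse, d=1), (scan, d=1), (tag, d=1).
Iteration 2: no outgoing edges from {parse,scan,tag}; recursion stops.
SUM(d) = 0 + 1 + 1 + 1 = 3.

3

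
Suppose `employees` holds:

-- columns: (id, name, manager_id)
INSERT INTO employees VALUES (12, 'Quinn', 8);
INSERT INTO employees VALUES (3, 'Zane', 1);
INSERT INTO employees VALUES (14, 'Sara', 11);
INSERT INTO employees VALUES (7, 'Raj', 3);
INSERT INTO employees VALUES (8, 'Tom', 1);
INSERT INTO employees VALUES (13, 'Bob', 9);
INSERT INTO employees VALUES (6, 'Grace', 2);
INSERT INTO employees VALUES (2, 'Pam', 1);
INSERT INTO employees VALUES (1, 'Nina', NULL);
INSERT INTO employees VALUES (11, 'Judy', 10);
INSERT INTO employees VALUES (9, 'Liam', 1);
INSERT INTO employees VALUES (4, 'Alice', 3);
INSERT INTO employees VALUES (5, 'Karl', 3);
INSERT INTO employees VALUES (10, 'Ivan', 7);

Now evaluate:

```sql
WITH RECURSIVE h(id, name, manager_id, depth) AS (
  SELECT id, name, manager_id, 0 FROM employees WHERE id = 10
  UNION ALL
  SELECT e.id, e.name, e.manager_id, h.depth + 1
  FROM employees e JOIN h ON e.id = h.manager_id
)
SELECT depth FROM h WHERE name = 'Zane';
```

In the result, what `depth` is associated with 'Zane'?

Base: id=10 (Ivan), manager_id=7, depth 0.
Iteration 1: join on id=7 -> Raj (id 7, manager_id=3, depth 1).
Iteration 2: join on id=3 -> Zane (id 3, manager_id=1, depth 2).
Iteration 3: join on id=1 -> Nina (id 1, manager_id=NULL, depth 3).
Iteration 4: manager_id is NULL; no match; recursion stops.

2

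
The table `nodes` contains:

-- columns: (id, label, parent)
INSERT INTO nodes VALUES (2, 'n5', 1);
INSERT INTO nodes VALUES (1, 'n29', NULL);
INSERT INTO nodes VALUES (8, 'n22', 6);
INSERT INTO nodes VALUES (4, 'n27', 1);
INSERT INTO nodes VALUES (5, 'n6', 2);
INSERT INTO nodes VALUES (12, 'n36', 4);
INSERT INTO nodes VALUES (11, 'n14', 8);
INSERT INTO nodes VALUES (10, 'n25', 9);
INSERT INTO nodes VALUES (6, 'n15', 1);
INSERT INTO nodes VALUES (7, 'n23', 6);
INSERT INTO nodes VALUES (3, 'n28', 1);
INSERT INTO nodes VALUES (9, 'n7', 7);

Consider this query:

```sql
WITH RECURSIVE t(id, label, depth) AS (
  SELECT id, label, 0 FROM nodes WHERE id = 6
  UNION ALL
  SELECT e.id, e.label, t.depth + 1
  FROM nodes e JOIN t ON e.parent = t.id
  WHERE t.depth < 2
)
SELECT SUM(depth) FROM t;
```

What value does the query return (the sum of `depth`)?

6

Base: id=6 (n15) at depth 0.
Iteration 1: rows with parent in {6} -> n23 (id 7, depth 1), n22 (id 8, depth 1).
Iteration 2: rows with parent in {7,8} -> n7 (id 9, depth 2), n14 (id 11, depth 2).
Iteration 3: depth < 2 fails for all current rows; recursion stops.
SUM(depth) = 0 + 1 + 1 + 2 + 2 = 6.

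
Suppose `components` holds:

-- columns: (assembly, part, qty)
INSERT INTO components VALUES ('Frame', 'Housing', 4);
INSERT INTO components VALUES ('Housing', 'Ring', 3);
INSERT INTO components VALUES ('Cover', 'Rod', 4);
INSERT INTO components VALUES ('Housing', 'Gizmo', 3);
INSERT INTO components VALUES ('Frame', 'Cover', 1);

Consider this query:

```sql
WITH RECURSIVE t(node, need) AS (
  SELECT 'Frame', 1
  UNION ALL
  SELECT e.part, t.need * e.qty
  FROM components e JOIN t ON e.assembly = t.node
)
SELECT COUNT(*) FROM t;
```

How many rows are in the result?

6

Base: (Frame, need=1).
Iteration 1: components of {Frame} -> Cover = 1*1 = 1, Housing = 1*4 = 4.
Iteration 2: components of {Cover,Housing} -> Gizmo = 4*3 = 12, Ring = 4*3 = 12, Rod = 1*4 = 4.
Iteration 3: no further components; recursion stops.
Total rows emitted: 6.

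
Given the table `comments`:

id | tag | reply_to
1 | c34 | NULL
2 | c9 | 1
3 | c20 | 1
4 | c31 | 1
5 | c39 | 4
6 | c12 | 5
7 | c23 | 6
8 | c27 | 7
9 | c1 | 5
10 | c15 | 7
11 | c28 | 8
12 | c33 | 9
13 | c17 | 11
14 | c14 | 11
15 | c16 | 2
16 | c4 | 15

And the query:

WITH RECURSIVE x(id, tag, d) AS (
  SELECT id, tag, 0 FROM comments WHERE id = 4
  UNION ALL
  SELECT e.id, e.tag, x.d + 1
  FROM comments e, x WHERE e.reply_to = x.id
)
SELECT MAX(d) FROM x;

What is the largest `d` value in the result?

Base: id=4 (c31) at d 0.
Iteration 1: rows with reply_to in {4} -> c39 (id 5, d 1).
Iteration 2: rows with reply_to in {5} -> c12 (id 6, d 2), c1 (id 9, d 2).
Iteration 3: rows with reply_to in {6,9} -> c23 (id 7, d 3), c33 (id 12, d 3).
Iteration 4: rows with reply_to in {7,12} -> c27 (id 8, d 4), c15 (id 10, d 4).
Iteration 5: rows with reply_to in {8,10} -> c28 (id 11, d 5).
Iteration 6: rows with reply_to in {11} -> c17 (id 13, d 6), c14 (id 14, d 6).
Iteration 7: no rows with reply_to in {13,14}; recursion stops.
d values: 0, 1, 2, 2, 3, 3, 4, 4, 5, 6, 6; the maximum is 6.

6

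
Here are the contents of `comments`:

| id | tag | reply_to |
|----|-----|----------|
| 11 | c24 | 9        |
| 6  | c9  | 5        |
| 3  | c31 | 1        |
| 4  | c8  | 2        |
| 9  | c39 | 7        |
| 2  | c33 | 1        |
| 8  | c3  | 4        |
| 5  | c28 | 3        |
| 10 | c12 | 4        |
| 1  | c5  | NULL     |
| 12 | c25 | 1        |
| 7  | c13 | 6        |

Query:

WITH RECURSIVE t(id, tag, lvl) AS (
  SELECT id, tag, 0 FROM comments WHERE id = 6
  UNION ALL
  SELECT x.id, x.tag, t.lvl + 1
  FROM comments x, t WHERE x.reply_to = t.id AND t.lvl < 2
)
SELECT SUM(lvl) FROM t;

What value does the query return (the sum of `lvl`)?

3

Base: id=6 (c9) at lvl 0.
Iteration 1: rows with reply_to in {6} -> c13 (id 7, lvl 1).
Iteration 2: rows with reply_to in {7} -> c39 (id 9, lvl 2).
Iteration 3: lvl < 2 fails for all current rows; recursion stops.
SUM(lvl) = 0 + 1 + 2 = 3.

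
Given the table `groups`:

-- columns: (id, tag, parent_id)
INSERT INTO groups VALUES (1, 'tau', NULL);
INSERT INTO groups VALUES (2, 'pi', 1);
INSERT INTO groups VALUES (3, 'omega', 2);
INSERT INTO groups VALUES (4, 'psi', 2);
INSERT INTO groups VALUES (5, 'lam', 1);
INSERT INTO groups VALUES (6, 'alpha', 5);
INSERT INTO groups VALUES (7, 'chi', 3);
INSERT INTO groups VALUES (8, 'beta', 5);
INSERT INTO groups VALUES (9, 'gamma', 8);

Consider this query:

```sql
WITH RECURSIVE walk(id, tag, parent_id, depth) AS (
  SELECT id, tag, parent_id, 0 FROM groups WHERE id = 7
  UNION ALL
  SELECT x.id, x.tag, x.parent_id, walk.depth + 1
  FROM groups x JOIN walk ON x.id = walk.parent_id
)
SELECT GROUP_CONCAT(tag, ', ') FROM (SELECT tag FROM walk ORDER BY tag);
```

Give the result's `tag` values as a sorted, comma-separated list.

Base: id=7 (chi), parent_id=3, depth 0.
Iteration 1: join on id=3 -> omega (id 3, parent_id=2, depth 1).
Iteration 2: join on id=2 -> pi (id 2, parent_id=1, depth 2).
Iteration 3: join on id=1 -> tau (id 1, parent_id=NULL, depth 3).
Iteration 4: parent_id is NULL; no match; recursion stops.

chi, omega, pi, tau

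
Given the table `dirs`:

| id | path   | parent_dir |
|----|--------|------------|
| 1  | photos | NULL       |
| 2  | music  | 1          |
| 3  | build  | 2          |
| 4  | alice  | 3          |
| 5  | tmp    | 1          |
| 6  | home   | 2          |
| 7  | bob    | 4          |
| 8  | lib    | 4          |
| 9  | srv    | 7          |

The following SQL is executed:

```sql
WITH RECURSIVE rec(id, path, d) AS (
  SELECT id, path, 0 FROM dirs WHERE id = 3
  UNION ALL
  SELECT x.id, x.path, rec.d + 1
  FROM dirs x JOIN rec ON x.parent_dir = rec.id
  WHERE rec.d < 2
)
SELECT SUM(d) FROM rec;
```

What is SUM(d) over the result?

Base: id=3 (build) at d 0.
Iteration 1: rows with parent_dir in {3} -> alice (id 4, d 1).
Iteration 2: rows with parent_dir in {4} -> bob (id 7, d 2), lib (id 8, d 2).
Iteration 3: d < 2 fails for all current rows; recursion stops.
SUM(d) = 0 + 1 + 2 + 2 = 5.

5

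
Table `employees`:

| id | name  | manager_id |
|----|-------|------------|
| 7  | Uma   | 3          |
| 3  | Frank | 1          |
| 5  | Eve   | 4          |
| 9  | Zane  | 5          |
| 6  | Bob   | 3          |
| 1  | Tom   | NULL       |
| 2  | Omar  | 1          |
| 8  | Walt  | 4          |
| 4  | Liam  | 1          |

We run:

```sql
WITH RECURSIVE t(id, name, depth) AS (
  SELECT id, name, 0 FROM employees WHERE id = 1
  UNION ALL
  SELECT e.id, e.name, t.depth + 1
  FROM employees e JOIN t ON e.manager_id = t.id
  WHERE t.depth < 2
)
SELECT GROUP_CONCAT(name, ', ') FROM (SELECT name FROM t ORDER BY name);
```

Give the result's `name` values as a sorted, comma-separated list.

Bob, Eve, Frank, Liam, Omar, Tom, Uma, Walt

Base: id=1 (Tom) at depth 0.
Iteration 1: rows with manager_id in {1} -> Omar (id 2, depth 1), Frank (id 3, depth 1), Liam (id 4, depth 1).
Iteration 2: rows with manager_id in {2,3,4} -> Eve (id 5, depth 2), Bob (id 6, depth 2), Uma (id 7, depth 2), Walt (id 8, depth 2).
Iteration 3: depth < 2 fails for all current rows; recursion stops.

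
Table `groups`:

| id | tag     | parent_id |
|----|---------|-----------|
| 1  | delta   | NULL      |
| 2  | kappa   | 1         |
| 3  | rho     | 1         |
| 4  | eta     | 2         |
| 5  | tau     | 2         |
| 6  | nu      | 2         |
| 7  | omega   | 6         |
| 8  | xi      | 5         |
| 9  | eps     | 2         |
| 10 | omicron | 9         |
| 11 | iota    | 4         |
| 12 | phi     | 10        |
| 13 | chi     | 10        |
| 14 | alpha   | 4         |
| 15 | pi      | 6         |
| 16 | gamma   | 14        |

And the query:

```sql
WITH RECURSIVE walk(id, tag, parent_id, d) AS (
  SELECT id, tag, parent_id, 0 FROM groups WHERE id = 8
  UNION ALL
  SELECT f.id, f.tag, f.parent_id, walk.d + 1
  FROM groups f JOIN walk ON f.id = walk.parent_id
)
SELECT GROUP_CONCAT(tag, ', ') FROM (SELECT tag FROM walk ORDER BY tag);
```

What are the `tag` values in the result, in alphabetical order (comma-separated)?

Base: id=8 (xi), parent_id=5, d 0.
Iteration 1: join on id=5 -> tau (id 5, parent_id=2, d 1).
Iteration 2: join on id=2 -> kappa (id 2, parent_id=1, d 2).
Iteration 3: join on id=1 -> delta (id 1, parent_id=NULL, d 3).
Iteration 4: parent_id is NULL; no match; recursion stops.

delta, kappa, tau, xi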